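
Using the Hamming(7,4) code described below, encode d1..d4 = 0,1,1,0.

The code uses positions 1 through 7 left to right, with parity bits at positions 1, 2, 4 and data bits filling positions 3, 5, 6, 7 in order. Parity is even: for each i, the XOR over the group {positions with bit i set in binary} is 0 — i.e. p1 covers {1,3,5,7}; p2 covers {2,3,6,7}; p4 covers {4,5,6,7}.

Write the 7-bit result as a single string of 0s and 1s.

Place data at non-parity positions: p1 p2 0 p4 1 1 0
p1 (pos 1,3,5,7): XOR of data positions = 0⊕1⊕0 = 1
p2 (pos 2,3,6,7): XOR of data positions = 0⊕1⊕0 = 1
p4 (pos 4,5,6,7): XOR of data positions = 1⊕1⊕0 = 0
Codeword: 1100110

1100110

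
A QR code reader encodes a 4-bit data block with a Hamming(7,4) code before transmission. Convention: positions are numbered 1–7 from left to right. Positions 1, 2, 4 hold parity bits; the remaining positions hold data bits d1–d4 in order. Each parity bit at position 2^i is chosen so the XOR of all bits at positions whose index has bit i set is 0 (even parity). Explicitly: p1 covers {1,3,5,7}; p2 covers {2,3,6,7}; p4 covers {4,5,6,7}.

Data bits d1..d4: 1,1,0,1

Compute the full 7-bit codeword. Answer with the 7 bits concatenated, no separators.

Place data at non-parity positions: p1 p2 1 p4 1 0 1
p1 (pos 1,3,5,7): XOR of data positions = 1⊕1⊕1 = 1
p2 (pos 2,3,6,7): XOR of data positions = 1⊕0⊕1 = 0
p4 (pos 4,5,6,7): XOR of data positions = 1⊕0⊕1 = 0
Codeword: 1010101

1010101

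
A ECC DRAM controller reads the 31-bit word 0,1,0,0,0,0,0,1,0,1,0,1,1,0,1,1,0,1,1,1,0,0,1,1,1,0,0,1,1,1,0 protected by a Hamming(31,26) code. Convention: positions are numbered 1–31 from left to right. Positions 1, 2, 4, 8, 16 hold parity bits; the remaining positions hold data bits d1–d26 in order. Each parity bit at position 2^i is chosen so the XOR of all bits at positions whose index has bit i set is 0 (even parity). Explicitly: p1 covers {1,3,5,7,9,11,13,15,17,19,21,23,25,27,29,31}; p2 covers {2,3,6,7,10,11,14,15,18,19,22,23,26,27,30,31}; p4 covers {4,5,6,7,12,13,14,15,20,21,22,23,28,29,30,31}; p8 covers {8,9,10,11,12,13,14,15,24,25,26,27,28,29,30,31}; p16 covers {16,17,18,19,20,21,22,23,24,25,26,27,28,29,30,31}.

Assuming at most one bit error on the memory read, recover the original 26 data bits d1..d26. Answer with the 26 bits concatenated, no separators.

s1 (pos 1,3,5,7,9,11,13,15,17,19,21,23,25,27,29,31): 0⊕0⊕0⊕0⊕0⊕0⊕1⊕1⊕0⊕1⊕0⊕1⊕1⊕0⊕1⊕0 = 0
s2 (pos 2,3,6,7,10,11,14,15,18,19,22,23,26,27,30,31): 1⊕0⊕0⊕0⊕1⊕0⊕0⊕1⊕1⊕1⊕0⊕1⊕0⊕0⊕1⊕0 = 1
s4 (pos 4,5,6,7,12,13,14,15,20,21,22,23,28,29,30,31): 0⊕0⊕0⊕0⊕1⊕1⊕0⊕1⊕1⊕0⊕0⊕1⊕1⊕1⊕1⊕0 = 0
s8 (pos 8,9,10,11,12,13,14,15,24,25,26,27,28,29,30,31): 1⊕0⊕1⊕0⊕1⊕1⊕0⊕1⊕1⊕1⊕0⊕0⊕1⊕1⊕1⊕0 = 0
s16 (pos 16,17,18,19,20,21,22,23,24,25,26,27,28,29,30,31): 1⊕0⊕1⊕1⊕1⊕0⊕0⊕1⊕1⊕1⊕0⊕0⊕1⊕1⊕1⊕0 = 0
Syndrome s16…s1 = 00010 → error at position 2.
Flip position 2: 0100000101011011011100111001110 → 0000000101011011011100111001110
Read data bits from positions 3,5,6,7,9,10,11,12,13,14,15,17,18,19,20,21,22,23,24,25,26,27,28,29,30,31: 00000101101011100111001110

00000101101011100111001110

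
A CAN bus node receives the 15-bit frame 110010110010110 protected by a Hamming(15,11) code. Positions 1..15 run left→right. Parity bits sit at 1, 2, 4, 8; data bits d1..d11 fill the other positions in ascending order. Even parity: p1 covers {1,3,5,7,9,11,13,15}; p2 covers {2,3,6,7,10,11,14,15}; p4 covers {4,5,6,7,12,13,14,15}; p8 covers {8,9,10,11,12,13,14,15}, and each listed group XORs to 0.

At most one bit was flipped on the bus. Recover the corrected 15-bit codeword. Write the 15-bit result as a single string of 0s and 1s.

010010110010110

s1 (pos 1,3,5,7,9,11,13,15): 1⊕0⊕1⊕1⊕0⊕1⊕1⊕0 = 1
s2 (pos 2,3,6,7,10,11,14,15): 1⊕0⊕0⊕1⊕0⊕1⊕1⊕0 = 0
s4 (pos 4,5,6,7,12,13,14,15): 0⊕1⊕0⊕1⊕0⊕1⊕1⊕0 = 0
s8 (pos 8,9,10,11,12,13,14,15): 1⊕0⊕0⊕1⊕0⊕1⊕1⊕0 = 0
Syndrome s8…s1 = 0001 → error at position 1.
Flip position 1: 110010110010110 → 010010110010110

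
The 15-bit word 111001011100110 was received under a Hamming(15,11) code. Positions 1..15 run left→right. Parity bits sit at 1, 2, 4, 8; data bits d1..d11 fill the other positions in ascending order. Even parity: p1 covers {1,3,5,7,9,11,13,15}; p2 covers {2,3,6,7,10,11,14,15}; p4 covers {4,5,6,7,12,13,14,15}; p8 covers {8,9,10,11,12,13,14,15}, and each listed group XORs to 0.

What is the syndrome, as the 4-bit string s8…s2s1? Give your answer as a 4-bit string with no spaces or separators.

1110

s1 (pos 1,3,5,7,9,11,13,15): 1⊕1⊕0⊕0⊕1⊕0⊕1⊕0 = 0
s2 (pos 2,3,6,7,10,11,14,15): 1⊕1⊕1⊕0⊕1⊕0⊕1⊕0 = 1
s4 (pos 4,5,6,7,12,13,14,15): 0⊕0⊕1⊕0⊕0⊕1⊕1⊕0 = 1
s8 (pos 8,9,10,11,12,13,14,15): 1⊕1⊕1⊕0⊕0⊕1⊕1⊕0 = 1
Syndrome s8…s1 = 1110 → error at position 14.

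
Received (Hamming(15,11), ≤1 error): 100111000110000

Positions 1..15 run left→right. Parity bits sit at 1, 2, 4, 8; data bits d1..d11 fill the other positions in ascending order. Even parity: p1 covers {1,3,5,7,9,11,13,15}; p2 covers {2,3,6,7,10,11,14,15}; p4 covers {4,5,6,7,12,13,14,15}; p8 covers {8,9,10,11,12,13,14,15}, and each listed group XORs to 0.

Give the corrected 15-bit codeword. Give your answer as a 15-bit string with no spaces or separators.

100111100110000

s1 (pos 1,3,5,7,9,11,13,15): 1⊕0⊕1⊕0⊕0⊕1⊕0⊕0 = 1
s2 (pos 2,3,6,7,10,11,14,15): 0⊕0⊕1⊕0⊕1⊕1⊕0⊕0 = 1
s4 (pos 4,5,6,7,12,13,14,15): 1⊕1⊕1⊕0⊕0⊕0⊕0⊕0 = 1
s8 (pos 8,9,10,11,12,13,14,15): 0⊕0⊕1⊕1⊕0⊕0⊕0⊕0 = 0
Syndrome s8…s1 = 0111 → error at position 7.
Flip position 7: 100111000110000 → 100111100110000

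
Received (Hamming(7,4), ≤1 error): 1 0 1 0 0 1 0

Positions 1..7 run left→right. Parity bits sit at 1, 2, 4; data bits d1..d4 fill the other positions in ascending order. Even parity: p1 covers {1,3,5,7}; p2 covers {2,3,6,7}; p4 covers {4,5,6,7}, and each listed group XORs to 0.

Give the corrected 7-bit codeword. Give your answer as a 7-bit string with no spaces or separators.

s1 (pos 1,3,5,7): 1⊕1⊕0⊕0 = 0
s2 (pos 2,3,6,7): 0⊕1⊕1⊕0 = 0
s4 (pos 4,5,6,7): 0⊕0⊕1⊕0 = 1
Syndrome s4…s1 = 100 → error at position 4.
Flip position 4: 1010010 → 1011010

1011010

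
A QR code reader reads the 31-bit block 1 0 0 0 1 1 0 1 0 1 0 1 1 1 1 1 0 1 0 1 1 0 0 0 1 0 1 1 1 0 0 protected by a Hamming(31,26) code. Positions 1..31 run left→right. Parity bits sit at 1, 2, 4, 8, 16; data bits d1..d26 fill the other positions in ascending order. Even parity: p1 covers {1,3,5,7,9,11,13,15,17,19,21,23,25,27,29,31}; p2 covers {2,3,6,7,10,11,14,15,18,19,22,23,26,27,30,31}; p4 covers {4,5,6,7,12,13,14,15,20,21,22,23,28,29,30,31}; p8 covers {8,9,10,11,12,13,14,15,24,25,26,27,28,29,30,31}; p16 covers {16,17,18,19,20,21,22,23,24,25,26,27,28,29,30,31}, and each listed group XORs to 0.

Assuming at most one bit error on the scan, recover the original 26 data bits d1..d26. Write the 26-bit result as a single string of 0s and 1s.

01100101111010110001011100

s1 (pos 1,3,5,7,9,11,13,15,17,19,21,23,25,27,29,31): 1⊕0⊕1⊕0⊕0⊕0⊕1⊕1⊕0⊕0⊕1⊕0⊕1⊕1⊕1⊕0 = 0
s2 (pos 2,3,6,7,10,11,14,15,18,19,22,23,26,27,30,31): 0⊕0⊕1⊕0⊕1⊕0⊕1⊕1⊕1⊕0⊕0⊕0⊕0⊕1⊕0⊕0 = 0
s4 (pos 4,5,6,7,12,13,14,15,20,21,22,23,28,29,30,31): 0⊕1⊕1⊕0⊕1⊕1⊕1⊕1⊕1⊕1⊕0⊕0⊕1⊕1⊕0⊕0 = 0
s8 (pos 8,9,10,11,12,13,14,15,24,25,26,27,28,29,30,31): 1⊕0⊕1⊕0⊕1⊕1⊕1⊕1⊕0⊕1⊕0⊕1⊕1⊕1⊕0⊕0 = 0
s16 (pos 16,17,18,19,20,21,22,23,24,25,26,27,28,29,30,31): 1⊕0⊕1⊕0⊕1⊕1⊕0⊕0⊕0⊕1⊕0⊕1⊕1⊕1⊕0⊕0 = 0
Syndrome s16…s1 = 00000 → no error.
Read data bits from positions 3,5,6,7,9,10,11,12,13,14,15,17,18,19,20,21,22,23,24,25,26,27,28,29,30,31: 01100101111010110001011100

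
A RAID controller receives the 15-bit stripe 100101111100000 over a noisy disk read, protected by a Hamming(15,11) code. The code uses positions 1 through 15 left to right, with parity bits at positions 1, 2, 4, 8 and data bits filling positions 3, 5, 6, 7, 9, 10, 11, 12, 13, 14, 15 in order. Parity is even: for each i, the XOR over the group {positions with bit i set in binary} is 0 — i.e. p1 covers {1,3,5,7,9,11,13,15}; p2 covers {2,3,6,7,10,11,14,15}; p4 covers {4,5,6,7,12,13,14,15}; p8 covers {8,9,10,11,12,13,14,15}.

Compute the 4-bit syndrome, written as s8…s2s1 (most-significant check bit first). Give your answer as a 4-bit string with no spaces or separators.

1111

s1 (pos 1,3,5,7,9,11,13,15): 1⊕0⊕0⊕1⊕1⊕0⊕0⊕0 = 1
s2 (pos 2,3,6,7,10,11,14,15): 0⊕0⊕1⊕1⊕1⊕0⊕0⊕0 = 1
s4 (pos 4,5,6,7,12,13,14,15): 1⊕0⊕1⊕1⊕0⊕0⊕0⊕0 = 1
s8 (pos 8,9,10,11,12,13,14,15): 1⊕1⊕1⊕0⊕0⊕0⊕0⊕0 = 1
Syndrome s8…s1 = 1111 → error at position 15.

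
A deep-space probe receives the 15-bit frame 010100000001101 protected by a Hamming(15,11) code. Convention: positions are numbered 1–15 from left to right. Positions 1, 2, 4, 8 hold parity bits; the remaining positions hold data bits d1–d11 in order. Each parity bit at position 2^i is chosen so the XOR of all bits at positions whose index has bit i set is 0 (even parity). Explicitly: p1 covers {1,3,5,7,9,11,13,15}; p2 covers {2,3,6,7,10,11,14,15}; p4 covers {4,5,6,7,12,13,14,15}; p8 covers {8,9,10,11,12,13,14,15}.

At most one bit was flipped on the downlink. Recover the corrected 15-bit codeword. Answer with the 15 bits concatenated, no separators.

010100010001101

s1 (pos 1,3,5,7,9,11,13,15): 0⊕0⊕0⊕0⊕0⊕0⊕1⊕1 = 0
s2 (pos 2,3,6,7,10,11,14,15): 1⊕0⊕0⊕0⊕0⊕0⊕0⊕1 = 0
s4 (pos 4,5,6,7,12,13,14,15): 1⊕0⊕0⊕0⊕1⊕1⊕0⊕1 = 0
s8 (pos 8,9,10,11,12,13,14,15): 0⊕0⊕0⊕0⊕1⊕1⊕0⊕1 = 1
Syndrome s8…s1 = 1000 → error at position 8.
Flip position 8: 010100000001101 → 010100010001101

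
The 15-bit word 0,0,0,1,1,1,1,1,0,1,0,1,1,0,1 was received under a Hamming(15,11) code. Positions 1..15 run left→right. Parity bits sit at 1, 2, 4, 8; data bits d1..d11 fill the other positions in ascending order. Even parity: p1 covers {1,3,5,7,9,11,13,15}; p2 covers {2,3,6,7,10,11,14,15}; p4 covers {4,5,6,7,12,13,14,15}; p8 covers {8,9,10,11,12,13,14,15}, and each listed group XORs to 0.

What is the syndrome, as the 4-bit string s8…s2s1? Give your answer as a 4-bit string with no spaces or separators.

1100

s1 (pos 1,3,5,7,9,11,13,15): 0⊕0⊕1⊕1⊕0⊕0⊕1⊕1 = 0
s2 (pos 2,3,6,7,10,11,14,15): 0⊕0⊕1⊕1⊕1⊕0⊕0⊕1 = 0
s4 (pos 4,5,6,7,12,13,14,15): 1⊕1⊕1⊕1⊕1⊕1⊕0⊕1 = 1
s8 (pos 8,9,10,11,12,13,14,15): 1⊕0⊕1⊕0⊕1⊕1⊕0⊕1 = 1
Syndrome s8…s1 = 1100 → error at position 12.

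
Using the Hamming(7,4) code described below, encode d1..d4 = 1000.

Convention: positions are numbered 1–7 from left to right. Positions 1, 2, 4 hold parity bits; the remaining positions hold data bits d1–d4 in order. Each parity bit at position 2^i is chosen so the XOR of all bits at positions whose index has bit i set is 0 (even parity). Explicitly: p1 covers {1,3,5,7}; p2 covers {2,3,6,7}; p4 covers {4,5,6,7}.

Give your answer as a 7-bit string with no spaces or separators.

Place data at non-parity positions: p1 p2 1 p4 0 0 0
p1 (pos 1,3,5,7): XOR of data positions = 1⊕0⊕0 = 1
p2 (pos 2,3,6,7): XOR of data positions = 1⊕0⊕0 = 1
p4 (pos 4,5,6,7): XOR of data positions = 0⊕0⊕0 = 0
Codeword: 1110000

1110000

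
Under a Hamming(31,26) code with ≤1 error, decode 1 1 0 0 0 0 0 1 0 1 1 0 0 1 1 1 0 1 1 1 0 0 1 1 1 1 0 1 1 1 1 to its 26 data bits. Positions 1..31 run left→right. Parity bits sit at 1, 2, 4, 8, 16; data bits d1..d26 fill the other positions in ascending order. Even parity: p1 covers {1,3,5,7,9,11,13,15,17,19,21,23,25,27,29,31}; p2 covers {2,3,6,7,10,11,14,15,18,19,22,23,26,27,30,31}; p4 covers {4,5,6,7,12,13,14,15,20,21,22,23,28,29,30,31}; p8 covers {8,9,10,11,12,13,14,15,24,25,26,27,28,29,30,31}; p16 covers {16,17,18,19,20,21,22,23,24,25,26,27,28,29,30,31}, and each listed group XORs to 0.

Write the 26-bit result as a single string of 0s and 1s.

s1 (pos 1,3,5,7,9,11,13,15,17,19,21,23,25,27,29,31): 1⊕0⊕0⊕0⊕0⊕1⊕0⊕1⊕0⊕1⊕0⊕1⊕1⊕0⊕1⊕1 = 0
s2 (pos 2,3,6,7,10,11,14,15,18,19,22,23,26,27,30,31): 1⊕0⊕0⊕0⊕1⊕1⊕1⊕1⊕1⊕1⊕0⊕1⊕1⊕0⊕1⊕1 = 1
s4 (pos 4,5,6,7,12,13,14,15,20,21,22,23,28,29,30,31): 0⊕0⊕0⊕0⊕0⊕0⊕1⊕1⊕1⊕0⊕0⊕1⊕1⊕1⊕1⊕1 = 0
s8 (pos 8,9,10,11,12,13,14,15,24,25,26,27,28,29,30,31): 1⊕0⊕1⊕1⊕0⊕0⊕1⊕1⊕1⊕1⊕1⊕0⊕1⊕1⊕1⊕1 = 0
s16 (pos 16,17,18,19,20,21,22,23,24,25,26,27,28,29,30,31): 1⊕0⊕1⊕1⊕1⊕0⊕0⊕1⊕1⊕1⊕1⊕0⊕1⊕1⊕1⊕1 = 0
Syndrome s16…s1 = 00010 → error at position 2.
Flip position 2: 1100000101100111011100111101111 → 1000000101100111011100111101111
Read data bits from positions 3,5,6,7,9,10,11,12,13,14,15,17,18,19,20,21,22,23,24,25,26,27,28,29,30,31: 00000110011011100111101111

00000110011011100111101111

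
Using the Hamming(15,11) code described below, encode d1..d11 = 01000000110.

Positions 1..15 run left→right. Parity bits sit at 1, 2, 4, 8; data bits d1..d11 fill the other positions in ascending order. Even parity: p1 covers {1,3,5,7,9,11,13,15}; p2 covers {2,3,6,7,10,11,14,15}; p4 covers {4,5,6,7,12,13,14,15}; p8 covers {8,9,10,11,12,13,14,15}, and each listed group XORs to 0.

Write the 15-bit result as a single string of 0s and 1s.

Place data at non-parity positions: p1 p2 0 p4 1 0 0 p8 0 0 0 0 1 1 0
p1 (pos 1,3,5,7,9,11,13,15): XOR of data positions = 0⊕1⊕0⊕0⊕0⊕1⊕0 = 0
p2 (pos 2,3,6,7,10,11,14,15): XOR of data positions = 0⊕0⊕0⊕0⊕0⊕1⊕0 = 1
p4 (pos 4,5,6,7,12,13,14,15): XOR of data positions = 1⊕0⊕0⊕0⊕1⊕1⊕0 = 1
p8 (pos 8,9,10,11,12,13,14,15): XOR of data positions = 0⊕0⊕0⊕0⊕1⊕1⊕0 = 0
Codeword: 010110000000110

010110000000110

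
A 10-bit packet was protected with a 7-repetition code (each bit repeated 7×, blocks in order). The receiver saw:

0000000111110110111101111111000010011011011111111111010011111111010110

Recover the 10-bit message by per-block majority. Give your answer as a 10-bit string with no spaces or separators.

0111011111

Block 1 (0000000): 0 ones → 0
Block 2 (1111101): 6 ones → 1
Block 3 (1011110): 5 ones → 1
Block 4 (1111111): 7 ones → 1
Block 5 (0000100): 1 one → 0
Block 6 (1101101): 5 ones → 1
Block 7 (1111111): 7 ones → 1
Block 8 (1110100): 4 ones → 1
Block 9 (1111111): 7 ones → 1
Block 10 (1010110): 4 ones → 1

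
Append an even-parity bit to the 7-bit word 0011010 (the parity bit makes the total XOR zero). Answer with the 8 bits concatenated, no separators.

00110101

XOR of the 7 data bits: 0⊕0⊕1⊕1⊕0⊕1⊕0 = 1
Parity bit = 1 (so all 8 bits XOR to 0).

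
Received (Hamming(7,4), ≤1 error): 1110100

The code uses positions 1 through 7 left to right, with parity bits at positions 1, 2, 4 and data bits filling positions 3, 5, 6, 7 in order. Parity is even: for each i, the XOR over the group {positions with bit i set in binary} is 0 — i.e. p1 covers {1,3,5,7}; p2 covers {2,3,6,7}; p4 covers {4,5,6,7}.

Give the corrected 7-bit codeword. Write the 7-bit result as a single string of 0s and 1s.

s1 (pos 1,3,5,7): 1⊕1⊕1⊕0 = 1
s2 (pos 2,3,6,7): 1⊕1⊕0⊕0 = 0
s4 (pos 4,5,6,7): 0⊕1⊕0⊕0 = 1
Syndrome s4…s1 = 101 → error at position 5.
Flip position 5: 1110100 → 1110000

1110000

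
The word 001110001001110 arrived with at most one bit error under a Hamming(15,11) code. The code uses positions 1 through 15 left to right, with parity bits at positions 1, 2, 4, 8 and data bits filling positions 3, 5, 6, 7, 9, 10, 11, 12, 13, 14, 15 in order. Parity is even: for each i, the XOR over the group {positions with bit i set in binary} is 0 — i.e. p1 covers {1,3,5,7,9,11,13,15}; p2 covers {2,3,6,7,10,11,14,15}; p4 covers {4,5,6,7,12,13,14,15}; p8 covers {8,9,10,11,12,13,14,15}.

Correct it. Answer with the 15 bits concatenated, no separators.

s1 (pos 1,3,5,7,9,11,13,15): 0⊕1⊕1⊕0⊕1⊕0⊕1⊕0 = 0
s2 (pos 2,3,6,7,10,11,14,15): 0⊕1⊕0⊕0⊕0⊕0⊕1⊕0 = 0
s4 (pos 4,5,6,7,12,13,14,15): 1⊕1⊕0⊕0⊕1⊕1⊕1⊕0 = 1
s8 (pos 8,9,10,11,12,13,14,15): 0⊕1⊕0⊕0⊕1⊕1⊕1⊕0 = 0
Syndrome s8…s1 = 0100 → error at position 4.
Flip position 4: 001110001001110 → 001010001001110

001010001001110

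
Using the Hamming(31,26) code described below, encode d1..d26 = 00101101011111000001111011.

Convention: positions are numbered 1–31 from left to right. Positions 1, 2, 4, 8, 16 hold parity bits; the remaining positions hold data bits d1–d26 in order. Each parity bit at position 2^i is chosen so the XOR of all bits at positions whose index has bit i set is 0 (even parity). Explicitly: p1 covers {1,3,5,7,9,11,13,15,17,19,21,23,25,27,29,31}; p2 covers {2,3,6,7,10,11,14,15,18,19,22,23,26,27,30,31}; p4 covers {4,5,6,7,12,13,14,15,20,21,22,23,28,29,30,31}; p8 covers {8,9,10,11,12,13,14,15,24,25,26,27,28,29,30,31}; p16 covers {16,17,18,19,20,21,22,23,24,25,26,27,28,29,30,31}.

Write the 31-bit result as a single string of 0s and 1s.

Place data at non-parity positions: p1 p2 0 p4 0 1 0 p8 1 1 0 1 0 1 1 p16 1 1 1 0 0 0 0 0 1 1 1 1 0 1 1
p1 (pos 1,3,5,7,9,11,13,15,17,19,21,23,25,27,29,31): XOR of data positions = 0⊕0⊕0⊕1⊕0⊕0⊕1⊕1⊕1⊕0⊕0⊕1⊕1⊕0⊕1 = 1
p2 (pos 2,3,6,7,10,11,14,15,18,19,22,23,26,27,30,31): XOR of data positions = 0⊕1⊕0⊕1⊕0⊕1⊕1⊕1⊕1⊕0⊕0⊕1⊕1⊕1⊕1 = 0
p4 (pos 4,5,6,7,12,13,14,15,20,21,22,23,28,29,30,31): XOR of data positions = 0⊕1⊕0⊕1⊕0⊕1⊕1⊕0⊕0⊕0⊕0⊕1⊕0⊕1⊕1 = 1
p8 (pos 8,9,10,11,12,13,14,15,24,25,26,27,28,29,30,31): XOR of data positions = 1⊕1⊕0⊕1⊕0⊕1⊕1⊕0⊕1⊕1⊕1⊕1⊕0⊕1⊕1 = 1
p16 (pos 16,17,18,19,20,21,22,23,24,25,26,27,28,29,30,31): XOR of data positions = 1⊕1⊕1⊕0⊕0⊕0⊕0⊕0⊕1⊕1⊕1⊕1⊕0⊕1⊕1 = 1
Codeword: 1001010111010111111000001111011

1001010111010111111000001111011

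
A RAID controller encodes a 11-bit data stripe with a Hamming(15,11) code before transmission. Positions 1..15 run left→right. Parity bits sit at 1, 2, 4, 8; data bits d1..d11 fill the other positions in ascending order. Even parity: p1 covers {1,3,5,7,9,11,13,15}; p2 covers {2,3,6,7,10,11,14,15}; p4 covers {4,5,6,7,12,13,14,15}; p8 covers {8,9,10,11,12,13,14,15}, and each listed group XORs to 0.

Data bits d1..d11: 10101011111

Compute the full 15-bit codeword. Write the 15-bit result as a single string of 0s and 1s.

111101001011111

Place data at non-parity positions: p1 p2 1 p4 0 1 0 p8 1 0 1 1 1 1 1
p1 (pos 1,3,5,7,9,11,13,15): XOR of data positions = 1⊕0⊕0⊕1⊕1⊕1⊕1 = 1
p2 (pos 2,3,6,7,10,11,14,15): XOR of data positions = 1⊕1⊕0⊕0⊕1⊕1⊕1 = 1
p4 (pos 4,5,6,7,12,13,14,15): XOR of data positions = 0⊕1⊕0⊕1⊕1⊕1⊕1 = 1
p8 (pos 8,9,10,11,12,13,14,15): XOR of data positions = 1⊕0⊕1⊕1⊕1⊕1⊕1 = 0
Codeword: 111101001011111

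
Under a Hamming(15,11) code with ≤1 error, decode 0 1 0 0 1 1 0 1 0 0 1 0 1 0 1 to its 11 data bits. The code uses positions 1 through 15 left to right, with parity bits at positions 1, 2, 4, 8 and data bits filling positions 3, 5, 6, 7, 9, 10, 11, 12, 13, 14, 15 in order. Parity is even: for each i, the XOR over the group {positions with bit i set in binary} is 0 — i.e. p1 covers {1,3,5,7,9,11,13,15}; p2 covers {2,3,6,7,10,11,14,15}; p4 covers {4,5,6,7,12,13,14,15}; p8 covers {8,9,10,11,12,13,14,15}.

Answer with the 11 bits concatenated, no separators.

01100010101

s1 (pos 1,3,5,7,9,11,13,15): 0⊕0⊕1⊕0⊕0⊕1⊕1⊕1 = 0
s2 (pos 2,3,6,7,10,11,14,15): 1⊕0⊕1⊕0⊕0⊕1⊕0⊕1 = 0
s4 (pos 4,5,6,7,12,13,14,15): 0⊕1⊕1⊕0⊕0⊕1⊕0⊕1 = 0
s8 (pos 8,9,10,11,12,13,14,15): 1⊕0⊕0⊕1⊕0⊕1⊕0⊕1 = 0
Syndrome s8…s1 = 0000 → no error.
Read data bits from positions 3,5,6,7,9,10,11,12,13,14,15: 01100010101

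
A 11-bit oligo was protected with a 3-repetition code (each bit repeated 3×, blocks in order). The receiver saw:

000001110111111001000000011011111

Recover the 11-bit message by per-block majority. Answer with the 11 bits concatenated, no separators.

Block 1 (000): 0 ones → 0
Block 2 (001): 1 one → 0
Block 3 (110): 2 ones → 1
Block 4 (111): 3 ones → 1
Block 5 (111): 3 ones → 1
Block 6 (001): 1 one → 0
Block 7 (000): 0 ones → 0
Block 8 (000): 0 ones → 0
Block 9 (011): 2 ones → 1
Block 10 (011): 2 ones → 1
Block 11 (111): 3 ones → 1

00111000111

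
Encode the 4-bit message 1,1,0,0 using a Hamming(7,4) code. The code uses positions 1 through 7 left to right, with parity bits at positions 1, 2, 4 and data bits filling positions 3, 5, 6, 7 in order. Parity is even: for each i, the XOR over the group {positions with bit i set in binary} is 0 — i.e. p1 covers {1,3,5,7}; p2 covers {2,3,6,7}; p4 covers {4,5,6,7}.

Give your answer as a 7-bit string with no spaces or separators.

0111100

Place data at non-parity positions: p1 p2 1 p4 1 0 0
p1 (pos 1,3,5,7): XOR of data positions = 1⊕1⊕0 = 0
p2 (pos 2,3,6,7): XOR of data positions = 1⊕0⊕0 = 1
p4 (pos 4,5,6,7): XOR of data positions = 1⊕0⊕0 = 1
Codeword: 0111100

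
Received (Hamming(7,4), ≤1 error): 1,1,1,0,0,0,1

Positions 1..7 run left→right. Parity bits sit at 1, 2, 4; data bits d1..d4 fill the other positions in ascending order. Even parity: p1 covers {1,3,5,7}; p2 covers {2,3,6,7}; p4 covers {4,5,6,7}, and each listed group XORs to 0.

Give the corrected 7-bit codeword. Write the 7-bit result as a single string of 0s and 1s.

s1 (pos 1,3,5,7): 1⊕1⊕0⊕1 = 1
s2 (pos 2,3,6,7): 1⊕1⊕0⊕1 = 1
s4 (pos 4,5,6,7): 0⊕0⊕0⊕1 = 1
Syndrome s4…s1 = 111 → error at position 7.
Flip position 7: 1110001 → 1110000

1110000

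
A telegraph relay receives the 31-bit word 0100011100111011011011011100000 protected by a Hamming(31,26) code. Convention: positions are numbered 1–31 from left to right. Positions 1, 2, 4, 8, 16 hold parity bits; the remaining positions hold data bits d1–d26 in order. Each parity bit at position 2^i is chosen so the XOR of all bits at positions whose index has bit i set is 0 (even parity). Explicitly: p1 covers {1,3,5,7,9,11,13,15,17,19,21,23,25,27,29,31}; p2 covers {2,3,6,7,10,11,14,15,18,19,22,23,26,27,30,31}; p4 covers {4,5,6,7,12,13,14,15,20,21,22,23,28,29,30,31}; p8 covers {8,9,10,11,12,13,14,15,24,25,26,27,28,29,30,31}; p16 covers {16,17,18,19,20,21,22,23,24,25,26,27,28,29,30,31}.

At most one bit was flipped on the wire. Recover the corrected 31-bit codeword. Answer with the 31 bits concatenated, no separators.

0100010100111011011011011100000

s1 (pos 1,3,5,7,9,11,13,15,17,19,21,23,25,27,29,31): 0⊕0⊕0⊕1⊕0⊕1⊕1⊕1⊕0⊕1⊕1⊕0⊕1⊕0⊕0⊕0 = 1
s2 (pos 2,3,6,7,10,11,14,15,18,19,22,23,26,27,30,31): 1⊕0⊕1⊕1⊕0⊕1⊕0⊕1⊕1⊕1⊕1⊕0⊕1⊕0⊕0⊕0 = 1
s4 (pos 4,5,6,7,12,13,14,15,20,21,22,23,28,29,30,31): 0⊕0⊕1⊕1⊕1⊕1⊕0⊕1⊕0⊕1⊕1⊕0⊕0⊕0⊕0⊕0 = 1
s8 (pos 8,9,10,11,12,13,14,15,24,25,26,27,28,29,30,31): 1⊕0⊕0⊕1⊕1⊕1⊕0⊕1⊕1⊕1⊕1⊕0⊕0⊕0⊕0⊕0 = 0
s16 (pos 16,17,18,19,20,21,22,23,24,25,26,27,28,29,30,31): 1⊕0⊕1⊕1⊕0⊕1⊕1⊕0⊕1⊕1⊕1⊕0⊕0⊕0⊕0⊕0 = 0
Syndrome s16…s1 = 00111 → error at position 7.
Flip position 7: 0100011100111011011011011100000 → 0100010100111011011011011100000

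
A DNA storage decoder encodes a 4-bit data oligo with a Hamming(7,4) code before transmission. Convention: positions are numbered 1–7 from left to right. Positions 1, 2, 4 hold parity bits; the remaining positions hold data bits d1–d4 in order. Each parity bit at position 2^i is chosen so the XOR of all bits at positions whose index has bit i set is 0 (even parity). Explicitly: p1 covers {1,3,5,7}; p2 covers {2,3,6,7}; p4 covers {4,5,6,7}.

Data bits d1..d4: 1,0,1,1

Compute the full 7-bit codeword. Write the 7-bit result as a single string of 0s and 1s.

0110011

Place data at non-parity positions: p1 p2 1 p4 0 1 1
p1 (pos 1,3,5,7): XOR of data positions = 1⊕0⊕1 = 0
p2 (pos 2,3,6,7): XOR of data positions = 1⊕1⊕1 = 1
p4 (pos 4,5,6,7): XOR of data positions = 0⊕1⊕1 = 0
Codeword: 0110011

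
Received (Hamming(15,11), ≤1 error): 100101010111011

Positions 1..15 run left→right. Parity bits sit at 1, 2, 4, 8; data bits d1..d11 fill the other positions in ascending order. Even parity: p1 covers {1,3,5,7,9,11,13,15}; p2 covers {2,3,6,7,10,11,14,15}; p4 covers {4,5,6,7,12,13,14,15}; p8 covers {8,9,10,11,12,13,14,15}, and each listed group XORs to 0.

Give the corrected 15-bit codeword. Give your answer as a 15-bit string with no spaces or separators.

s1 (pos 1,3,5,7,9,11,13,15): 1⊕0⊕0⊕0⊕0⊕1⊕0⊕1 = 1
s2 (pos 2,3,6,7,10,11,14,15): 0⊕0⊕1⊕0⊕1⊕1⊕1⊕1 = 1
s4 (pos 4,5,6,7,12,13,14,15): 1⊕0⊕1⊕0⊕1⊕0⊕1⊕1 = 1
s8 (pos 8,9,10,11,12,13,14,15): 1⊕0⊕1⊕1⊕1⊕0⊕1⊕1 = 0
Syndrome s8…s1 = 0111 → error at position 7.
Flip position 7: 100101010111011 → 100101110111011

100101110111011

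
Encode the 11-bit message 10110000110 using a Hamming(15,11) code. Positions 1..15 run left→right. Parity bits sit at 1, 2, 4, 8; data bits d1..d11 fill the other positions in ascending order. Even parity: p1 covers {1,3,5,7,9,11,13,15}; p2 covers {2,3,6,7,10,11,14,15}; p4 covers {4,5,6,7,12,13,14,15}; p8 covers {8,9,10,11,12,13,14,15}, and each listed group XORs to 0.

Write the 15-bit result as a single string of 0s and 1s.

Place data at non-parity positions: p1 p2 1 p4 0 1 1 p8 0 0 0 0 1 1 0
p1 (pos 1,3,5,7,9,11,13,15): XOR of data positions = 1⊕0⊕1⊕0⊕0⊕1⊕0 = 1
p2 (pos 2,3,6,7,10,11,14,15): XOR of data positions = 1⊕1⊕1⊕0⊕0⊕1⊕0 = 0
p4 (pos 4,5,6,7,12,13,14,15): XOR of data positions = 0⊕1⊕1⊕0⊕1⊕1⊕0 = 0
p8 (pos 8,9,10,11,12,13,14,15): XOR of data positions = 0⊕0⊕0⊕0⊕1⊕1⊕0 = 0
Codeword: 101001100000110

101001100000110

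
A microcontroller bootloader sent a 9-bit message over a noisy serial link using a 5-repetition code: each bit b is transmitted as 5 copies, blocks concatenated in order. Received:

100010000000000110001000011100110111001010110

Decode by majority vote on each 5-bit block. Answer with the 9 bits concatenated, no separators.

Block 1 (10001): 2 ones → 0
Block 2 (00000): 0 ones → 0
Block 3 (00000): 0 ones → 0
Block 4 (11000): 2 ones → 0
Block 5 (10000): 1 one → 0
Block 6 (11100): 3 ones → 1
Block 7 (11011): 4 ones → 1
Block 8 (10010): 2 ones → 0
Block 9 (10110): 3 ones → 1

000001101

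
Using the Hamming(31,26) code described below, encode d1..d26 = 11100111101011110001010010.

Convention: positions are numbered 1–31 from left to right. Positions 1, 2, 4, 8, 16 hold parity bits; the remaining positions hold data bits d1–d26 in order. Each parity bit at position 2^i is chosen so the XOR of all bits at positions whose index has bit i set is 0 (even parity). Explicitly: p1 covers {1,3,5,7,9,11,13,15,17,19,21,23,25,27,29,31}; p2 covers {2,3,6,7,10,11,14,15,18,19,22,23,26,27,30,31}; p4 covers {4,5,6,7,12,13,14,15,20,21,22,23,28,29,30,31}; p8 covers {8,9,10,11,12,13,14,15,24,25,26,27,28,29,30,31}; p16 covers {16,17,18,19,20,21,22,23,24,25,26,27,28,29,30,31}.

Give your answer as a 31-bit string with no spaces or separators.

1110110001111011011110001010010

Place data at non-parity positions: p1 p2 1 p4 1 1 0 p8 0 1 1 1 1 0 1 p16 0 1 1 1 1 0 0 0 1 0 1 0 0 1 0
p1 (pos 1,3,5,7,9,11,13,15,17,19,21,23,25,27,29,31): XOR of data positions = 1⊕1⊕0⊕0⊕1⊕1⊕1⊕0⊕1⊕1⊕0⊕1⊕1⊕0⊕0 = 1
p2 (pos 2,3,6,7,10,11,14,15,18,19,22,23,26,27,30,31): XOR of data positions = 1⊕1⊕0⊕1⊕1⊕0⊕1⊕1⊕1⊕0⊕0⊕0⊕1⊕1⊕0 = 1
p4 (pos 4,5,6,7,12,13,14,15,20,21,22,23,28,29,30,31): XOR of data positions = 1⊕1⊕0⊕1⊕1⊕0⊕1⊕1⊕1⊕0⊕0⊕0⊕0⊕1⊕0 = 0
p8 (pos 8,9,10,11,12,13,14,15,24,25,26,27,28,29,30,31): XOR of data positions = 0⊕1⊕1⊕1⊕1⊕0⊕1⊕0⊕1⊕0⊕1⊕0⊕0⊕1⊕0 = 0
p16 (pos 16,17,18,19,20,21,22,23,24,25,26,27,28,29,30,31): XOR of data positions = 0⊕1⊕1⊕1⊕1⊕0⊕0⊕0⊕1⊕0⊕1⊕0⊕0⊕1⊕0 = 1
Codeword: 1110110001111011011110001010010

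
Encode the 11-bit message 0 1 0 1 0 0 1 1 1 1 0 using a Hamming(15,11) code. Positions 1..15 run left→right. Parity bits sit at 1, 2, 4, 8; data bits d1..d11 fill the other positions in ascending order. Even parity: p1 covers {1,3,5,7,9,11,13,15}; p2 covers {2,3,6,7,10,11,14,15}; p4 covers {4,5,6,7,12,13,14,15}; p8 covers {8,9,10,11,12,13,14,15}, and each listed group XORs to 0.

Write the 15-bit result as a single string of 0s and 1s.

010110100011110

Place data at non-parity positions: p1 p2 0 p4 1 0 1 p8 0 0 1 1 1 1 0
p1 (pos 1,3,5,7,9,11,13,15): XOR of data positions = 0⊕1⊕1⊕0⊕1⊕1⊕0 = 0
p2 (pos 2,3,6,7,10,11,14,15): XOR of data positions = 0⊕0⊕1⊕0⊕1⊕1⊕0 = 1
p4 (pos 4,5,6,7,12,13,14,15): XOR of data positions = 1⊕0⊕1⊕1⊕1⊕1⊕0 = 1
p8 (pos 8,9,10,11,12,13,14,15): XOR of data positions = 0⊕0⊕1⊕1⊕1⊕1⊕0 = 0
Codeword: 010110100011110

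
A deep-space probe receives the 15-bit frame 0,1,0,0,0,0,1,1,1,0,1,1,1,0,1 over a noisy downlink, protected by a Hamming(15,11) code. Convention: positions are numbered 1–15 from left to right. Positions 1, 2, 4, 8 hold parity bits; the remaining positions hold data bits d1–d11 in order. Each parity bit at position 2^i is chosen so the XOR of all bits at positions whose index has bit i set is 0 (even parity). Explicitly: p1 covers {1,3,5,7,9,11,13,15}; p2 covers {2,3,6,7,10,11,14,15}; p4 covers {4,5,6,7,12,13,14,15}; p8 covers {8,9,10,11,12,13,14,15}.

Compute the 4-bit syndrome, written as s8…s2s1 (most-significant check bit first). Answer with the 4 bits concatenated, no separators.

s1 (pos 1,3,5,7,9,11,13,15): 0⊕0⊕0⊕1⊕1⊕1⊕1⊕1 = 1
s2 (pos 2,3,6,7,10,11,14,15): 1⊕0⊕0⊕1⊕0⊕1⊕0⊕1 = 0
s4 (pos 4,5,6,7,12,13,14,15): 0⊕0⊕0⊕1⊕1⊕1⊕0⊕1 = 0
s8 (pos 8,9,10,11,12,13,14,15): 1⊕1⊕0⊕1⊕1⊕1⊕0⊕1 = 0
Syndrome s8…s1 = 0001 → error at position 1.

0001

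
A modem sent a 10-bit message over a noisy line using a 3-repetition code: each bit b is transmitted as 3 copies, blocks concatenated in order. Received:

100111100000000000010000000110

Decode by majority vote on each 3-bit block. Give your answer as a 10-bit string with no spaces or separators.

Block 1 (100): 1 one → 0
Block 2 (111): 3 ones → 1
Block 3 (100): 1 one → 0
Block 4 (000): 0 ones → 0
Block 5 (000): 0 ones → 0
Block 6 (000): 0 ones → 0
Block 7 (010): 1 one → 0
Block 8 (000): 0 ones → 0
Block 9 (000): 0 ones → 0
Block 10 (110): 2 ones → 1

0100000001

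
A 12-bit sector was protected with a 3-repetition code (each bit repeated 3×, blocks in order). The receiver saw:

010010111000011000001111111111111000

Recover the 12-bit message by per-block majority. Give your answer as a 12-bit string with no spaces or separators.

001010011110

Block 1 (010): 1 one → 0
Block 2 (010): 1 one → 0
Block 3 (111): 3 ones → 1
Block 4 (000): 0 ones → 0
Block 5 (011): 2 ones → 1
Block 6 (000): 0 ones → 0
Block 7 (001): 1 one → 0
Block 8 (111): 3 ones → 1
Block 9 (111): 3 ones → 1
Block 10 (111): 3 ones → 1
Block 11 (111): 3 ones → 1
Block 12 (000): 0 ones → 0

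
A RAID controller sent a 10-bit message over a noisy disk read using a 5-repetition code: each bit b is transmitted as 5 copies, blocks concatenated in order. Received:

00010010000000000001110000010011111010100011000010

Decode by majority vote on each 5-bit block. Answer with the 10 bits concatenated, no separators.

Block 1 (00010): 1 one → 0
Block 2 (01000): 1 one → 0
Block 3 (00000): 0 ones → 0
Block 4 (00001): 1 one → 0
Block 5 (11000): 2 ones → 0
Block 6 (00100): 1 one → 0
Block 7 (11111): 5 ones → 1
Block 8 (01010): 2 ones → 0
Block 9 (00110): 2 ones → 0
Block 10 (00010): 1 one → 0

0000001000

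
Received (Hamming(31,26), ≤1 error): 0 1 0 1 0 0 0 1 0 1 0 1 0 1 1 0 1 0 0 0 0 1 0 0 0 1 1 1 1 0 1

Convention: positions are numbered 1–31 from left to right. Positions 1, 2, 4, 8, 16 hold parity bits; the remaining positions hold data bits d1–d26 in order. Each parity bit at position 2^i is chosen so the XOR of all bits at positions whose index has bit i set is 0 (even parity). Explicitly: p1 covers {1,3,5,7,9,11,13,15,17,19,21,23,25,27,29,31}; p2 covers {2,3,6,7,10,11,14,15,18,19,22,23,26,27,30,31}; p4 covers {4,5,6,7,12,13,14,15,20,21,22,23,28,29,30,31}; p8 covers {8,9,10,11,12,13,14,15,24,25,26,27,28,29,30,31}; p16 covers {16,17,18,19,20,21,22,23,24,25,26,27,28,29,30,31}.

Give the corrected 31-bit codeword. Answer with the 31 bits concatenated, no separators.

0101000101010110000001000111101

s1 (pos 1,3,5,7,9,11,13,15,17,19,21,23,25,27,29,31): 0⊕0⊕0⊕0⊕0⊕0⊕0⊕1⊕1⊕0⊕0⊕0⊕0⊕1⊕1⊕1 = 1
s2 (pos 2,3,6,7,10,11,14,15,18,19,22,23,26,27,30,31): 1⊕0⊕0⊕0⊕1⊕0⊕1⊕1⊕0⊕0⊕1⊕0⊕1⊕1⊕0⊕1 = 0
s4 (pos 4,5,6,7,12,13,14,15,20,21,22,23,28,29,30,31): 1⊕0⊕0⊕0⊕1⊕0⊕1⊕1⊕0⊕0⊕1⊕0⊕1⊕1⊕0⊕1 = 0
s8 (pos 8,9,10,11,12,13,14,15,24,25,26,27,28,29,30,31): 1⊕0⊕1⊕0⊕1⊕0⊕1⊕1⊕0⊕0⊕1⊕1⊕1⊕1⊕0⊕1 = 0
s16 (pos 16,17,18,19,20,21,22,23,24,25,26,27,28,29,30,31): 0⊕1⊕0⊕0⊕0⊕0⊕1⊕0⊕0⊕0⊕1⊕1⊕1⊕1⊕0⊕1 = 1
Syndrome s16…s1 = 10001 → error at position 17.
Flip position 17: 0101000101010110100001000111101 → 0101000101010110000001000111101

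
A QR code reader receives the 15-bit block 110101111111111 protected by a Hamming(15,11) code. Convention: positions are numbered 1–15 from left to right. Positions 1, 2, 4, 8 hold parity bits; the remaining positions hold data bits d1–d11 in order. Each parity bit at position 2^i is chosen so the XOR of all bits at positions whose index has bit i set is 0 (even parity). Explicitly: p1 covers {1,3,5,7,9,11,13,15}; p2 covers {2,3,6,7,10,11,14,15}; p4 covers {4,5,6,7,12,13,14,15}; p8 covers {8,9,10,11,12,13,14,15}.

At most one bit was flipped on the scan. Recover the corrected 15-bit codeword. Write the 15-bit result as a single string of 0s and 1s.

s1 (pos 1,3,5,7,9,11,13,15): 1⊕0⊕0⊕1⊕1⊕1⊕1⊕1 = 0
s2 (pos 2,3,6,7,10,11,14,15): 1⊕0⊕1⊕1⊕1⊕1⊕1⊕1 = 1
s4 (pos 4,5,6,7,12,13,14,15): 1⊕0⊕1⊕1⊕1⊕1⊕1⊕1 = 1
s8 (pos 8,9,10,11,12,13,14,15): 1⊕1⊕1⊕1⊕1⊕1⊕1⊕1 = 0
Syndrome s8…s1 = 0110 → error at position 6.
Flip position 6: 110101111111111 → 110100111111111

110100111111111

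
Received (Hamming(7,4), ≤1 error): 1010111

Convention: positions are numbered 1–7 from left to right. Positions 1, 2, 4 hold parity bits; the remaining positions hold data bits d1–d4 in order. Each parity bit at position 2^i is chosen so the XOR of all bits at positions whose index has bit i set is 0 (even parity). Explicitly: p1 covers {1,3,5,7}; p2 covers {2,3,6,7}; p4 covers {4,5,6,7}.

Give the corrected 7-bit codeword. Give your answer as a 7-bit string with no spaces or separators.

s1 (pos 1,3,5,7): 1⊕1⊕1⊕1 = 0
s2 (pos 2,3,6,7): 0⊕1⊕1⊕1 = 1
s4 (pos 4,5,6,7): 0⊕1⊕1⊕1 = 1
Syndrome s4…s1 = 110 → error at position 6.
Flip position 6: 1010111 → 1010101

1010101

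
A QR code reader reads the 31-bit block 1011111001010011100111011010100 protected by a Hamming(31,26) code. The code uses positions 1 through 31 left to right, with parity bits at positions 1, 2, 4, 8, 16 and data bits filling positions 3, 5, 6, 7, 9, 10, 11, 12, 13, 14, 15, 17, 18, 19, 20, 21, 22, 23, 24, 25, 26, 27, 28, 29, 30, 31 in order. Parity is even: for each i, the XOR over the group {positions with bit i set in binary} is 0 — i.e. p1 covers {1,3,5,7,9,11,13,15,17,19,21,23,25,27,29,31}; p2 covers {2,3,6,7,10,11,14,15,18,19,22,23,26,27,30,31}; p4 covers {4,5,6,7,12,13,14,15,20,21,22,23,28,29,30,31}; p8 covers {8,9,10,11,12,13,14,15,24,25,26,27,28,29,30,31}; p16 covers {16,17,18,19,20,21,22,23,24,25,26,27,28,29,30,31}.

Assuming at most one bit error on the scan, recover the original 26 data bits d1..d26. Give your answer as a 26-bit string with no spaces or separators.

11110101001100111011110100

s1 (pos 1,3,5,7,9,11,13,15,17,19,21,23,25,27,29,31): 1⊕1⊕1⊕1⊕0⊕0⊕0⊕1⊕1⊕0⊕1⊕0⊕1⊕1⊕1⊕0 = 0
s2 (pos 2,3,6,7,10,11,14,15,18,19,22,23,26,27,30,31): 0⊕1⊕1⊕1⊕1⊕0⊕0⊕1⊕0⊕0⊕1⊕0⊕0⊕1⊕0⊕0 = 1
s4 (pos 4,5,6,7,12,13,14,15,20,21,22,23,28,29,30,31): 1⊕1⊕1⊕1⊕1⊕0⊕0⊕1⊕1⊕1⊕1⊕0⊕0⊕1⊕0⊕0 = 0
s8 (pos 8,9,10,11,12,13,14,15,24,25,26,27,28,29,30,31): 0⊕0⊕1⊕0⊕1⊕0⊕0⊕1⊕1⊕1⊕0⊕1⊕0⊕1⊕0⊕0 = 1
s16 (pos 16,17,18,19,20,21,22,23,24,25,26,27,28,29,30,31): 1⊕1⊕0⊕0⊕1⊕1⊕1⊕0⊕1⊕1⊕0⊕1⊕0⊕1⊕0⊕0 = 1
Syndrome s16…s1 = 11010 → error at position 26.
Flip position 26: 1011111001010011100111011010100 → 1011111001010011100111011110100
Read data bits from positions 3,5,6,7,9,10,11,12,13,14,15,17,18,19,20,21,22,23,24,25,26,27,28,29,30,31: 11110101001100111011110100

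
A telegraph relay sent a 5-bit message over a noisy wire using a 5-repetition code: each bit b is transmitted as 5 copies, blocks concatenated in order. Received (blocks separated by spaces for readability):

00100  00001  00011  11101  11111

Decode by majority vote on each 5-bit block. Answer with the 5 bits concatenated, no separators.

Block 1 (00100): 1 one → 0
Block 2 (00001): 1 one → 0
Block 3 (00011): 2 ones → 0
Block 4 (11101): 4 ones → 1
Block 5 (11111): 5 ones → 1

00011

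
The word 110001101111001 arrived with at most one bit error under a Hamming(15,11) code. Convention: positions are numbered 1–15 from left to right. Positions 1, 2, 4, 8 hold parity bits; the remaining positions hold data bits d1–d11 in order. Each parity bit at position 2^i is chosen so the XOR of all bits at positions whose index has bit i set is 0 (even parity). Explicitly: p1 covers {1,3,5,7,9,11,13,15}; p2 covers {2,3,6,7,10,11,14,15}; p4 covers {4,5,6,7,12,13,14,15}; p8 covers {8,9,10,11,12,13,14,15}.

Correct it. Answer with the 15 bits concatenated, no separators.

110001100111001

s1 (pos 1,3,5,7,9,11,13,15): 1⊕0⊕0⊕1⊕1⊕1⊕0⊕1 = 1
s2 (pos 2,3,6,7,10,11,14,15): 1⊕0⊕1⊕1⊕1⊕1⊕0⊕1 = 0
s4 (pos 4,5,6,7,12,13,14,15): 0⊕0⊕1⊕1⊕1⊕0⊕0⊕1 = 0
s8 (pos 8,9,10,11,12,13,14,15): 0⊕1⊕1⊕1⊕1⊕0⊕0⊕1 = 1
Syndrome s8…s1 = 1001 → error at position 9.
Flip position 9: 110001101111001 → 110001100111001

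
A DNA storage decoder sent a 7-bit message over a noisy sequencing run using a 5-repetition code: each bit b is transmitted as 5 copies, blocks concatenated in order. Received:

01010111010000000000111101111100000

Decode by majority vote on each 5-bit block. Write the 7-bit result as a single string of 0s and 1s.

0100110

Block 1 (01010): 2 ones → 0
Block 2 (11101): 4 ones → 1
Block 3 (00000): 0 ones → 0
Block 4 (00000): 0 ones → 0
Block 5 (11110): 4 ones → 1
Block 6 (11111): 5 ones → 1
Block 7 (00000): 0 ones → 0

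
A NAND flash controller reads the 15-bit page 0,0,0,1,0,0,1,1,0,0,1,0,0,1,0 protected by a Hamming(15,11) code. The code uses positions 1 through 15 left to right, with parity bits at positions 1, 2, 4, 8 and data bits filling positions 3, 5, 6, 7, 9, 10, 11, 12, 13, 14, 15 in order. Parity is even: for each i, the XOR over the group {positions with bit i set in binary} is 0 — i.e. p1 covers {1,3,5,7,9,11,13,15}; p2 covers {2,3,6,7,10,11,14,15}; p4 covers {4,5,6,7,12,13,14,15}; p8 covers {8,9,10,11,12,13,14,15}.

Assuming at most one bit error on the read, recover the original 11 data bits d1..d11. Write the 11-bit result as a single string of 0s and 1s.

00010010000

s1 (pos 1,3,5,7,9,11,13,15): 0⊕0⊕0⊕1⊕0⊕1⊕0⊕0 = 0
s2 (pos 2,3,6,7,10,11,14,15): 0⊕0⊕0⊕1⊕0⊕1⊕1⊕0 = 1
s4 (pos 4,5,6,7,12,13,14,15): 1⊕0⊕0⊕1⊕0⊕0⊕1⊕0 = 1
s8 (pos 8,9,10,11,12,13,14,15): 1⊕0⊕0⊕1⊕0⊕0⊕1⊕0 = 1
Syndrome s8…s1 = 1110 → error at position 14.
Flip position 14: 000100110010010 → 000100110010000
Read data bits from positions 3,5,6,7,9,10,11,12,13,14,15: 00010010000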